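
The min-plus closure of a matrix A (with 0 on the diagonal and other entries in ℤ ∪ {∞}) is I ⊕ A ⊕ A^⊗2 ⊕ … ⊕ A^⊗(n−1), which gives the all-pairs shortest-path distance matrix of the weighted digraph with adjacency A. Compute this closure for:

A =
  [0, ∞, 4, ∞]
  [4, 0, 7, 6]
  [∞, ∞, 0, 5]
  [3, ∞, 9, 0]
Closure =
  [0, ∞, 4, 9]
  [4, 0, 7, 6]
  [8, ∞, 0, 5]
  [3, ∞, 7, 0]

This is the Floyd-Warshall all-pairs shortest-path computation. For each intermediate vertex k = 0, 1, …, 3, update dist[i][j] ← min(dist[i][j], dist[i][k] + dist[k][j]). The final matrix gives, for each (i, j), the minimum total weight of any directed path from i to j (possibly empty when i = j).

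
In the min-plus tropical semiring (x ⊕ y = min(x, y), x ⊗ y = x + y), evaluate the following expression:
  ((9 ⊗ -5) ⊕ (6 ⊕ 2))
((9 ⊗ -5) ⊕ (6 ⊕ 2)) = 2

Expand innermost to outermost. Recall ⊕ takes the minimum of its arguments and ⊗ takes their sum. Working out the expression ((9 ⊗ -5) ⊕ (6 ⊕ 2)) gives 2.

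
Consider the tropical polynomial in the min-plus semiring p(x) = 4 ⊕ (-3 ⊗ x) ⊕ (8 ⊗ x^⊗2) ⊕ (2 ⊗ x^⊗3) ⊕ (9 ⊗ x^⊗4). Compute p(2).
p(2) = -1

A tropical monomial a ⊗ x^⊗i evaluates to a + i · x. Evaluating each term at x = 2:
  Term 0 contributes 4 + 0 · 2 = 4
  Term 1 contributes -3 + 1 · 2 = -1
  Term 2 contributes 8 + 2 · 2 = 12
  Term 3 contributes 2 + 3 · 2 = 8
  Term 4 contributes 9 + 4 · 2 = 17
p(2) = ⊕ of these = min[4, -1, 12, 8, 17] = -1.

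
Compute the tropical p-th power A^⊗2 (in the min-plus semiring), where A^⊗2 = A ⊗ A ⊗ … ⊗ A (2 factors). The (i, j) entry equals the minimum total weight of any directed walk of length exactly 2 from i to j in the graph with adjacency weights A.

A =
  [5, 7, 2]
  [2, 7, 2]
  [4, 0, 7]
A^⊗2 =
  [6, 2, 7]
  [6, 2, 4]
  [2, 7, 2]

Each entry (A^⊗2)_ij equals the minimum over all length-2 walks i = v_0 → v_1 → … → v_2 = j of Σ_t A[v_t][v_{t+1}]. For example, for (i, j) = (0, 2) we minimise over 3 possible intermediate vertex sequences; the minimum is 7, attained along the walk 0 → 0 → 2.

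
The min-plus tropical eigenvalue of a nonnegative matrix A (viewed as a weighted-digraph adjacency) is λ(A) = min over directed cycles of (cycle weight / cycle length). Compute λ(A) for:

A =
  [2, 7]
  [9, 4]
λ(A) = 2

Enumerate directed cycles and compute their means (weight / length). Sample:
  cycle 0 → 0: weight = 2, length = 1, mean = 2/1 ≈ 2.000
  cycle 1 → 1: weight = 4, length = 1, mean = 4/1 ≈ 4.000
  cycle 0 → 1 → 0: weight = 16, length = 2, mean = 16/2 ≈ 8.000
  cycle 1 → 0 → 1: weight = 16, length = 2, mean = 16/2 ≈ 8.000
Minimum mean = 2.000, attained e.g. along the cycle 0 → 0 with weight 2 and length 1. So λ(A) = 2/1 = 2.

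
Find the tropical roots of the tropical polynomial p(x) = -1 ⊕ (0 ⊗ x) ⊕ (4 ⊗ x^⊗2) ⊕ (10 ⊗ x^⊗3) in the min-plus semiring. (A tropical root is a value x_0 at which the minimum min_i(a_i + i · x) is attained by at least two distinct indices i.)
Roots: {-6, -4, -1}

Each tropical root is a break point of the lower envelope of the lines y = a_i + i · x (there are 4 lines, with slopes 0, 1, ..., 3). Only the lines that attain the minimum somewhere contribute to roots; other lines are dominated. Here the surviving (envelope) indices are i = 3, i = 2, i = 1, i = 0.
Intersections between consecutive envelope lines give the roots: for adjacent envelope indices i < j the intersection is x = (a_i − a_j) / (j − i). Reading off the sorted break points: {-6, -4, -1}.
Verification: at each break x_0, at least two indices attain the minimum of min_i(a_i + i · x_0).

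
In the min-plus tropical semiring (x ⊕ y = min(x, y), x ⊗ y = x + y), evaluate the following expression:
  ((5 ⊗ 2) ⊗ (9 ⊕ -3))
((5 ⊗ 2) ⊗ (9 ⊕ -3)) = 4

Expand innermost to outermost. Recall ⊕ takes the minimum of its arguments and ⊗ takes their sum. Working out the expression ((5 ⊗ 2) ⊗ (9 ⊕ -3)) gives 4.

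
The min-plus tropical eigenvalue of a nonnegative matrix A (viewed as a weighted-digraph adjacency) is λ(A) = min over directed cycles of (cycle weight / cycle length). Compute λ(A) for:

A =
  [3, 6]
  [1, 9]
λ(A) = 3

Enumerate directed cycles and compute their means (weight / length). Sample:
  cycle 0 → 0: weight = 3, length = 1, mean = 3/1 ≈ 3.000
  cycle 1 → 1: weight = 9, length = 1, mean = 9/1 ≈ 9.000
  cycle 0 → 1 → 0: weight = 7, length = 2, mean = 7/2 ≈ 3.500
  cycle 1 → 0 → 1: weight = 7, length = 2, mean = 7/2 ≈ 3.500
Minimum mean = 3.000, attained e.g. along the cycle 0 → 0 with weight 3 and length 1. So λ(A) = 3/1 = 3.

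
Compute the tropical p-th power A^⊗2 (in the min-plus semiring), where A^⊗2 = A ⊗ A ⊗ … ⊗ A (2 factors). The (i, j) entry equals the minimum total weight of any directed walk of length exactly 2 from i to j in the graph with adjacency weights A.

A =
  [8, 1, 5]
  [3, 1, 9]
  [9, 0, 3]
A^⊗2 =
  [4, 2, 8]
  [4, 2, 8]
  [3, 1, 6]

Each entry (A^⊗2)_ij equals the minimum over all length-2 walks i = v_0 → v_1 → … → v_2 = j of Σ_t A[v_t][v_{t+1}]. For example, for (i, j) = (0, 2) we minimise over 3 possible intermediate vertex sequences; the minimum is 8, attained along the walk 0 → 2 → 2.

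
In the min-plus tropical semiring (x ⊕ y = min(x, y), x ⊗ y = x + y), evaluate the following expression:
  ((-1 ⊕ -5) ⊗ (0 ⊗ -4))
((-1 ⊕ -5) ⊗ (0 ⊗ -4)) = -9

Expand innermost to outermost. Recall ⊕ takes the minimum of its arguments and ⊗ takes their sum. Working out the expression ((-1 ⊕ -5) ⊗ (0 ⊗ -4)) gives -9.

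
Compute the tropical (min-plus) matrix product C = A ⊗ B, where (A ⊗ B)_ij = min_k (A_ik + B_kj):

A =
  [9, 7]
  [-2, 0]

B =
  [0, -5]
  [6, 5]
A ⊗ B =
  [9, 4]
  [-2, -7]

Apply the min-plus product entry-by-entry:
  C[0][0] = min over k of (A[0][0] + B[0][0] = 9 + 0 = 9, A[0][1] + B[1][0] = 7 + 6 = 13) = 9 (attained at k = 0)
  C[0][1] = min over k of (A[0][0] + B[0][1] = 9 + -5 = 4, A[0][1] + B[1][1] = 7 + 5 = 12) = 4 (attained at k = 0)
  C[1][0] = min over k of (A[1][0] + B[0][0] = -2 + 0 = -2, A[1][1] + B[1][0] = 0 + 6 = 6) = -2 (attained at k = 0)
  C[1][1] = min over k of (A[1][0] + B[0][1] = -2 + -5 = -7, A[1][1] + B[1][1] = 0 + 5 = 5) = -7 (attained at k = 0)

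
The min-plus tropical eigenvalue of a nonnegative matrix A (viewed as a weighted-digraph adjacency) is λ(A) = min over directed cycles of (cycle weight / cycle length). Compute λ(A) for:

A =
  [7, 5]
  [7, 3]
λ(A) = 3

Enumerate directed cycles and compute their means (weight / length). Sample:
  cycle 0 → 0: weight = 7, length = 1, mean = 7/1 ≈ 7.000
  cycle 1 → 1: weight = 3, length = 1, mean = 3/1 ≈ 3.000
  cycle 0 → 1 → 0: weight = 12, length = 2, mean = 12/2 ≈ 6.000
  cycle 1 → 0 → 1: weight = 12, length = 2, mean = 12/2 ≈ 6.000
Minimum mean = 3.000, attained e.g. along the cycle 1 → 1 with weight 3 and length 1. So λ(A) = 3/1 = 3.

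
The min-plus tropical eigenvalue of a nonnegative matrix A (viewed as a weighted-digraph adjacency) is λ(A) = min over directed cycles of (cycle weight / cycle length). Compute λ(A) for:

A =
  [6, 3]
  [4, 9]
λ(A) = 7/2

Enumerate directed cycles and compute their means (weight / length). Sample:
  cycle 0 → 0: weight = 6, length = 1, mean = 6/1 ≈ 6.000
  cycle 1 → 1: weight = 9, length = 1, mean = 9/1 ≈ 9.000
  cycle 0 → 1 → 0: weight = 7, length = 2, mean = 7/2 ≈ 3.500
  cycle 1 → 0 → 1: weight = 7, length = 2, mean = 7/2 ≈ 3.500
Minimum mean = 3.500, attained e.g. along the cycle 0 → 1 → 0 with weight 7 and length 2. So λ(A) = 7/2 = 7/2.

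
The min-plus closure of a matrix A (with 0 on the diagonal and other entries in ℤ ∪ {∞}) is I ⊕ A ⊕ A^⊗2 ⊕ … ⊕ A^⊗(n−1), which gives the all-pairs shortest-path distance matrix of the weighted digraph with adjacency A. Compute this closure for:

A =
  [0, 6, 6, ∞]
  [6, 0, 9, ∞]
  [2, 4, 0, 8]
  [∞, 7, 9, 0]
Closure =
  [0, 6, 6, 14]
  [6, 0, 9, 17]
  [2, 4, 0, 8]
  [11, 7, 9, 0]

This is the Floyd-Warshall all-pairs shortest-path computation. For each intermediate vertex k = 0, 1, …, 3, update dist[i][j] ← min(dist[i][j], dist[i][k] + dist[k][j]). The final matrix gives, for each (i, j), the minimum total weight of any directed path from i to j (possibly empty when i = j).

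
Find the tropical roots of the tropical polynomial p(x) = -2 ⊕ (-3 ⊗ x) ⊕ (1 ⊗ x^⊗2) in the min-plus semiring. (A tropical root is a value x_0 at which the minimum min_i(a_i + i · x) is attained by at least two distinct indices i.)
Roots: {-4, 1}

Each tropical root is a break point of the lower envelope of the lines y = a_i + i · x (there are 3 lines, with slopes 0, 1, ..., 2). Only the lines that attain the minimum somewhere contribute to roots; other lines are dominated. Here the surviving (envelope) indices are i = 2, i = 1, i = 0.
Intersections between consecutive envelope lines give the roots: for adjacent envelope indices i < j the intersection is x = (a_i − a_j) / (j − i). Reading off the sorted break points: {-4, 1}.
Verification: at each break x_0, at least two indices attain the minimum of min_i(a_i + i · x_0).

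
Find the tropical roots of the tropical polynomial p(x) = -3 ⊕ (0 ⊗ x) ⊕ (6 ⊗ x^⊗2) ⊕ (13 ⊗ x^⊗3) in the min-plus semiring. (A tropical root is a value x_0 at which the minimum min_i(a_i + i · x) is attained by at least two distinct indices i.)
Roots: {-7, -6, -3}

Each tropical root is a break point of the lower envelope of the lines y = a_i + i · x (there are 4 lines, with slopes 0, 1, ..., 3). Only the lines that attain the minimum somewhere contribute to roots; other lines are dominated. Here the surviving (envelope) indices are i = 3, i = 2, i = 1, i = 0.
Intersections between consecutive envelope lines give the roots: for adjacent envelope indices i < j the intersection is x = (a_i − a_j) / (j − i). Reading off the sorted break points: {-7, -6, -3}.
Verification: at each break x_0, at least two indices attain the minimum of min_i(a_i + i · x_0).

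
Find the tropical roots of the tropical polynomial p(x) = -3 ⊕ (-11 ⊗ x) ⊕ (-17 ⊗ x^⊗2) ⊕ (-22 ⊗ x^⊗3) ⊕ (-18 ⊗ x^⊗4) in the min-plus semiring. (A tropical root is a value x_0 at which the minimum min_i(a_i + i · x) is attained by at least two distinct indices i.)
Roots: {-4, 5, 6, 8}

Each tropical root is a break point of the lower envelope of the lines y = a_i + i · x (there are 5 lines, with slopes 0, 1, ..., 4). Only the lines that attain the minimum somewhere contribute to roots; other lines are dominated. Here the surviving (envelope) indices are i = 4, i = 3, i = 2, i = 1, i = 0.
Intersections between consecutive envelope lines give the roots: for adjacent envelope indices i < j the intersection is x = (a_i − a_j) / (j − i). Reading off the sorted break points: {-4, 5, 6, 8}.
Verification: at each break x_0, at least two indices attain the minimum of min_i(a_i + i · x_0).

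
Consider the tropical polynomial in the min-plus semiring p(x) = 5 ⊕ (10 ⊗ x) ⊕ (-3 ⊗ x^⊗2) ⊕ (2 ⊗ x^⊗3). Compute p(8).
p(8) = 5

A tropical monomial a ⊗ x^⊗i evaluates to a + i · x. Evaluating each term at x = 8:
  Term 0 contributes 5 + 0 · 8 = 5
  Term 1 contributes 10 + 1 · 8 = 18
  Term 2 contributes -3 + 2 · 8 = 13
  Term 3 contributes 2 + 3 · 8 = 26
p(8) = ⊕ of these = min[5, 18, 13, 26] = 5.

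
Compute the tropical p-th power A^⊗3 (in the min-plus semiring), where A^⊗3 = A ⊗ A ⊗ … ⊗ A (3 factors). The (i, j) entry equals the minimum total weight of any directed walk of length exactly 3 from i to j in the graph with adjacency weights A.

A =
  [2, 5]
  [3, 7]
A^⊗3 =
  [6, 9]
  [7, 10]

Each entry (A^⊗3)_ij equals the minimum over all length-3 walks i = v_0 → v_1 → … → v_3 = j of Σ_t A[v_t][v_{t+1}]. For example, for (i, j) = (0, 1) we minimise over 4 possible intermediate vertex sequences; the minimum is 9, attained along the walk 0 → 0 → 0 → 1.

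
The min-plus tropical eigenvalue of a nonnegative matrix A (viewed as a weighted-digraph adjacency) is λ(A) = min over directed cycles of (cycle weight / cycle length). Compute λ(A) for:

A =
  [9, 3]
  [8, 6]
λ(A) = 11/2

Enumerate directed cycles and compute their means (weight / length). Sample:
  cycle 0 → 0: weight = 9, length = 1, mean = 9/1 ≈ 9.000
  cycle 1 → 1: weight = 6, length = 1, mean = 6/1 ≈ 6.000
  cycle 0 → 1 → 0: weight = 11, length = 2, mean = 11/2 ≈ 5.500
  cycle 1 → 0 → 1: weight = 11, length = 2, mean = 11/2 ≈ 5.500
Minimum mean = 5.500, attained e.g. along the cycle 0 → 1 → 0 with weight 11 and length 2. So λ(A) = 11/2 = 11/2.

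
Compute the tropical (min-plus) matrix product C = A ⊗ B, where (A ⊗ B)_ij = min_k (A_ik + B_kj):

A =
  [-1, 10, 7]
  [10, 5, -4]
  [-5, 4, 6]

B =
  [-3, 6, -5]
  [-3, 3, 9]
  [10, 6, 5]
A ⊗ B =
  [-4, 5, -6]
  [2, 2, 1]
  [-8, 1, -10]

Apply the min-plus product entry-by-entry:
  C[0][0] = min over k of (A[0][0] + B[0][0] = -1 + -3 = -4, A[0][1] + B[1][0] = 10 + -3 = 7, A[0][2] + B[2][0] = 7 + 10 = 17) = -4 (attained at k = 0)
  C[0][1] = min over k of (A[0][0] + B[0][1] = -1 + 6 = 5, A[0][1] + B[1][1] = 10 + 3 = 13, A[0][2] + B[2][1] = 7 + 6 = 13) = 5 (attained at k = 0)
  C[0][2] = min over k of (A[0][0] + B[0][2] = -1 + -5 = -6, A[0][1] + B[1][2] = 10 + 9 = 19, A[0][2] + B[2][2] = 7 + 5 = 12) = -6 (attained at k = 0)
  C[1][0] = min over k of (A[1][0] + B[0][0] = 10 + -3 = 7, A[1][1] + B[1][0] = 5 + -3 = 2, A[1][2] + B[2][0] = -4 + 10 = 6) = 2 (attained at k = 1)
  C[1][1] = min over k of (A[1][0] + B[0][1] = 10 + 6 = 16, A[1][1] + B[1][1] = 5 + 3 = 8, A[1][2] + B[2][1] = -4 + 6 = 2) = 2 (attained at k = 2)
  C[1][2] = min over k of (A[1][0] + B[0][2] = 10 + -5 = 5, A[1][1] + B[1][2] = 5 + 9 = 14, A[1][2] + B[2][2] = -4 + 5 = 1) = 1 (attained at k = 2)
  C[2][0] = min over k of (A[2][0] + B[0][0] = -5 + -3 = -8, A[2][1] + B[1][0] = 4 + -3 = 1, A[2][2] + B[2][0] = 6 + 10 = 16) = -8 (attained at k = 0)
  C[2][1] = min over k of (A[2][0] + B[0][1] = -5 + 6 = 1, A[2][1] + B[1][1] = 4 + 3 = 7, A[2][2] + B[2][1] = 6 + 6 = 12) = 1 (attained at k = 0)
  C[2][2] = min over k of (A[2][0] + B[0][2] = -5 + -5 = -10, A[2][1] + B[1][2] = 4 + 9 = 13, A[2][2] + B[2][2] = 6 + 5 = 11) = -10 (attained at k = 0)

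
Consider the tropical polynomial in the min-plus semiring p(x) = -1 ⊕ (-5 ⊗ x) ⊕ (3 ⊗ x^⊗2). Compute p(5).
p(5) = -1

A tropical monomial a ⊗ x^⊗i evaluates to a + i · x. Evaluating each term at x = 5:
  Term 0 contributes -1 + 0 · 5 = -1
  Term 1 contributes -5 + 1 · 5 = 0
  Term 2 contributes 3 + 2 · 5 = 13
p(5) = ⊕ of these = min[-1, 0, 13] = -1.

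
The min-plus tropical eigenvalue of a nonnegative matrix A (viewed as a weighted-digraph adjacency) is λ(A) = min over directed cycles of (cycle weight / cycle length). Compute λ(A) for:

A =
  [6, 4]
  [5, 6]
λ(A) = 9/2

Enumerate directed cycles and compute their means (weight / length). Sample:
  cycle 0 → 0: weight = 6, length = 1, mean = 6/1 ≈ 6.000
  cycle 1 → 1: weight = 6, length = 1, mean = 6/1 ≈ 6.000
  cycle 0 → 1 → 0: weight = 9, length = 2, mean = 9/2 ≈ 4.500
  cycle 1 → 0 → 1: weight = 9, length = 2, mean = 9/2 ≈ 4.500
Minimum mean = 4.500, attained e.g. along the cycle 0 → 1 → 0 with weight 9 and length 2. So λ(A) = 9/2 = 9/2.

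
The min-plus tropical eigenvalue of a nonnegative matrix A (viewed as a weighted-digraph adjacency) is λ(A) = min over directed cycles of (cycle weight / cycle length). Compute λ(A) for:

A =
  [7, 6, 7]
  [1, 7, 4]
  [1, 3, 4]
λ(A) = 7/2

Enumerate directed cycles and compute their means (weight / length). Sample:
  cycle 0 → 0: weight = 7, length = 1, mean = 7/1 ≈ 7.000
  cycle 1 → 1: weight = 7, length = 1, mean = 7/1 ≈ 7.000
  cycle 2 → 2: weight = 4, length = 1, mean = 4/1 ≈ 4.000
  cycle 0 → 1 → 0: weight = 7, length = 2, mean = 7/2 ≈ 3.500
  cycle 0 → 2 → 0: weight = 8, length = 2, mean = 8/2 ≈ 4.000
  cycle 1 → 0 → 1: weight = 7, length = 2, mean = 7/2 ≈ 3.500
Minimum mean = 3.500, attained e.g. along the cycle 0 → 1 → 0 with weight 7 and length 2. So λ(A) = 7/2 = 7/2.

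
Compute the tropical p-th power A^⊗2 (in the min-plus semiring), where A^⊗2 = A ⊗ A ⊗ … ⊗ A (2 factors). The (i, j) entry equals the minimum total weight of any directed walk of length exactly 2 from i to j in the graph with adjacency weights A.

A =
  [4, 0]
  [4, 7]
A^⊗2 =
  [4, 4]
  [8, 4]

Each entry (A^⊗2)_ij equals the minimum over all length-2 walks i = v_0 → v_1 → … → v_2 = j of Σ_t A[v_t][v_{t+1}]. For example, for (i, j) = (0, 1) we minimise over 2 possible intermediate vertex sequences; the minimum is 4, attained along the walk 0 → 0 → 1.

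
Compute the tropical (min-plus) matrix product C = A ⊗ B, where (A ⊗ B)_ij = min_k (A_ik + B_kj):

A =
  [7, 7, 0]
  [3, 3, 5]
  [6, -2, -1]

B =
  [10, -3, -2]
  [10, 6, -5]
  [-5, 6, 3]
A ⊗ B =
  [-5, 4, 2]
  [0, 0, -2]
  [-6, 3, -7]

Apply the min-plus product entry-by-entry:
  C[0][0] = min over k of (A[0][0] + B[0][0] = 7 + 10 = 17, A[0][1] + B[1][0] = 7 + 10 = 17, A[0][2] + B[2][0] = 0 + -5 = -5) = -5 (attained at k = 2)
  C[0][1] = min over k of (A[0][0] + B[0][1] = 7 + -3 = 4, A[0][1] + B[1][1] = 7 + 6 = 13, A[0][2] + B[2][1] = 0 + 6 = 6) = 4 (attained at k = 0)
  C[0][2] = min over k of (A[0][0] + B[0][2] = 7 + -2 = 5, A[0][1] + B[1][2] = 7 + -5 = 2, A[0][2] + B[2][2] = 0 + 3 = 3) = 2 (attained at k = 1)
  C[1][0] = min over k of (A[1][0] + B[0][0] = 3 + 10 = 13, A[1][1] + B[1][0] = 3 + 10 = 13, A[1][2] + B[2][0] = 5 + -5 = 0) = 0 (attained at k = 2)
  C[1][1] = min over k of (A[1][0] + B[0][1] = 3 + -3 = 0, A[1][1] + B[1][1] = 3 + 6 = 9, A[1][2] + B[2][1] = 5 + 6 = 11) = 0 (attained at k = 0)
  C[1][2] = min over k of (A[1][0] + B[0][2] = 3 + -2 = 1, A[1][1] + B[1][2] = 3 + -5 = -2, A[1][2] + B[2][2] = 5 + 3 = 8) = -2 (attained at k = 1)
  C[2][0] = min over k of (A[2][0] + B[0][0] = 6 + 10 = 16, A[2][1] + B[1][0] = -2 + 10 = 8, A[2][2] + B[2][0] = -1 + -5 = -6) = -6 (attained at k = 2)
  C[2][1] = min over k of (A[2][0] + B[0][1] = 6 + -3 = 3, A[2][1] + B[1][1] = -2 + 6 = 4, A[2][2] + B[2][1] = -1 + 6 = 5) = 3 (attained at k = 0)
  C[2][2] = min over k of (A[2][0] + B[0][2] = 6 + -2 = 4, A[2][1] + B[1][2] = -2 + -5 = -7, A[2][2] + B[2][2] = -1 + 3 = 2) = -7 (attained at k = 1)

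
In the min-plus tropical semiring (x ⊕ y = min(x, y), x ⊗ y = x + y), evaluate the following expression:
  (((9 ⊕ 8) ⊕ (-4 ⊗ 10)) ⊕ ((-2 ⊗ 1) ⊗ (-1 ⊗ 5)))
(((9 ⊕ 8) ⊕ (-4 ⊗ 10)) ⊕ ((-2 ⊗ 1) ⊗ (-1 ⊗ 5))) = 3

Expand innermost to outermost. Recall ⊕ takes the minimum of its arguments and ⊗ takes their sum. Working out the expression (((9 ⊕ 8) ⊕ (-4 ⊗ 10)) ⊕ ((-2 ⊗ 1) ⊗ (-1 ⊗ 5))) gives 3.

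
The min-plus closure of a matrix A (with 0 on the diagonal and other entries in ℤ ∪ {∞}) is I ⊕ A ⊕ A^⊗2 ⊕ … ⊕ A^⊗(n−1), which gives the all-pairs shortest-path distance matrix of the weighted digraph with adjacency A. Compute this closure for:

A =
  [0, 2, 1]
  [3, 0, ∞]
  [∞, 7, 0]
Closure =
  [0, 2, 1]
  [3, 0, 4]
  [10, 7, 0]

This is the Floyd-Warshall all-pairs shortest-path computation. For each intermediate vertex k = 0, 1, …, 2, update dist[i][j] ← min(dist[i][j], dist[i][k] + dist[k][j]). The final matrix gives, for each (i, j), the minimum total weight of any directed path from i to j (possibly empty when i = j).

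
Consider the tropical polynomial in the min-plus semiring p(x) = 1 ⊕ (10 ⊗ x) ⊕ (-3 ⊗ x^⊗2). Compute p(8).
p(8) = 1

A tropical monomial a ⊗ x^⊗i evaluates to a + i · x. Evaluating each term at x = 8:
  Term 0 contributes 1 + 0 · 8 = 1
  Term 1 contributes 10 + 1 · 8 = 18
  Term 2 contributes -3 + 2 · 8 = 13
p(8) = ⊕ of these = min[1, 18, 13] = 1.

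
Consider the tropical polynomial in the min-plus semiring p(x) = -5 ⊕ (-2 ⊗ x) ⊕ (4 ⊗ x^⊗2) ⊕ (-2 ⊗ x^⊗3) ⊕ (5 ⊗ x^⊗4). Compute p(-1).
p(-1) = -5

A tropical monomial a ⊗ x^⊗i evaluates to a + i · x. Evaluating each term at x = -1:
  Term 0 contributes -5 + 0 · -1 = -5
  Term 1 contributes -2 + 1 · -1 = -3
  Term 2 contributes 4 + 2 · -1 = 2
  Term 3 contributes -2 + 3 · -1 = -5
  Term 4 contributes 5 + 4 · -1 = 1
p(-1) = ⊕ of these = min[-5, -3, 2, -5, 1] = -5.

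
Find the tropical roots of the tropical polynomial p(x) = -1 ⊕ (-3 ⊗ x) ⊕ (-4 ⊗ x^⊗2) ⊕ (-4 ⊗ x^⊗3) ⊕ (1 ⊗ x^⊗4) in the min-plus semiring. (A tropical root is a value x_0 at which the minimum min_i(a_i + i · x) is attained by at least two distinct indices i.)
Roots: {-5, 0, 1, 2}

Each tropical root is a break point of the lower envelope of the lines y = a_i + i · x (there are 5 lines, with slopes 0, 1, ..., 4). Only the lines that attain the minimum somewhere contribute to roots; other lines are dominated. Here the surviving (envelope) indices are i = 4, i = 3, i = 2, i = 1, i = 0.
Intersections between consecutive envelope lines give the roots: for adjacent envelope indices i < j the intersection is x = (a_i − a_j) / (j − i). Reading off the sorted break points: {-5, 0, 1, 2}.
Verification: at each break x_0, at least two indices attain the minimum of min_i(a_i + i · x_0).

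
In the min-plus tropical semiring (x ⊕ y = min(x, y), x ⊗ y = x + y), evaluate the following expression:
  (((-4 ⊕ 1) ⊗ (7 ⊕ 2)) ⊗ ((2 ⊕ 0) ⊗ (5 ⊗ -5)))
(((-4 ⊕ 1) ⊗ (7 ⊕ 2)) ⊗ ((2 ⊕ 0) ⊗ (5 ⊗ -5))) = -2

Expand innermost to outermost. Recall ⊕ takes the minimum of its arguments and ⊗ takes their sum. Working out the expression (((-4 ⊕ 1) ⊗ (7 ⊕ 2)) ⊗ ((2 ⊕ 0) ⊗ (5 ⊗ -5))) gives -2.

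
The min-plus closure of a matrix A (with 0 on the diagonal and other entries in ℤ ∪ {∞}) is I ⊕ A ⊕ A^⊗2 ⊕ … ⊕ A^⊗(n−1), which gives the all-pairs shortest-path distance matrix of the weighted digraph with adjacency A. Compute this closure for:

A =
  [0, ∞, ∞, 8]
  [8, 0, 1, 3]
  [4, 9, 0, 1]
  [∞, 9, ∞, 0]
Closure =
  [0, 17, 18, 8]
  [5, 0, 1, 2]
  [4, 9, 0, 1]
  [14, 9, 10, 0]

This is the Floyd-Warshall all-pairs shortest-path computation. For each intermediate vertex k = 0, 1, …, 3, update dist[i][j] ← min(dist[i][j], dist[i][k] + dist[k][j]). The final matrix gives, for each (i, j), the minimum total weight of any directed path from i to j (possibly empty when i = j).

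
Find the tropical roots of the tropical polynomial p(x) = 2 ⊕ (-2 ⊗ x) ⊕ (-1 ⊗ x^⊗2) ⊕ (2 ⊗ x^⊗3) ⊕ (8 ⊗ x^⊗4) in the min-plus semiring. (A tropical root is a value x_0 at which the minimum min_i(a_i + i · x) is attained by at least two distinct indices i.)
Roots: {-6, -3, -1, 4}

Each tropical root is a break point of the lower envelope of the lines y = a_i + i · x (there are 5 lines, with slopes 0, 1, ..., 4). Only the lines that attain the minimum somewhere contribute to roots; other lines are dominated. Here the surviving (envelope) indices are i = 4, i = 3, i = 2, i = 1, i = 0.
Intersections between consecutive envelope lines give the roots: for adjacent envelope indices i < j the intersection is x = (a_i − a_j) / (j − i). Reading off the sorted break points: {-6, -3, -1, 4}.
Verification: at each break x_0, at least two indices attain the minimum of min_i(a_i + i · x_0).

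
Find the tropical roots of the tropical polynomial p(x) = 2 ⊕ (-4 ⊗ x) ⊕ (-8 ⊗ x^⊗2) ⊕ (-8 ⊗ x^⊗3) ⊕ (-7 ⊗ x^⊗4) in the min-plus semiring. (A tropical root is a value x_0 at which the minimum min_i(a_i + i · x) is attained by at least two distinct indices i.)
Roots: {-1, 0, 4, 6}

Each tropical root is a break point of the lower envelope of the lines y = a_i + i · x (there are 5 lines, with slopes 0, 1, ..., 4). Only the lines that attain the minimum somewhere contribute to roots; other lines are dominated. Here the surviving (envelope) indices are i = 4, i = 3, i = 2, i = 1, i = 0.
Intersections between consecutive envelope lines give the roots: for adjacent envelope indices i < j the intersection is x = (a_i − a_j) / (j − i). Reading off the sorted break points: {-1, 0, 4, 6}.
Verification: at each break x_0, at least two indices attain the minimum of min_i(a_i + i · x_0).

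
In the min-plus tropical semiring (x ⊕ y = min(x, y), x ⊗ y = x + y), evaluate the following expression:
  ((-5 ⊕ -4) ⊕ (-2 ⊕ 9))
((-5 ⊕ -4) ⊕ (-2 ⊕ 9)) = -5

Expand innermost to outermost. Recall ⊕ takes the minimum of its arguments and ⊗ takes their sum. Working out the expression ((-5 ⊕ -4) ⊕ (-2 ⊕ 9)) gives -5.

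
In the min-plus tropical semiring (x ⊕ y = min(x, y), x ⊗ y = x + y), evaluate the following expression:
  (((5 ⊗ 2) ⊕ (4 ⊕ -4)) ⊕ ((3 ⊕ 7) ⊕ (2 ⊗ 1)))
(((5 ⊗ 2) ⊕ (4 ⊕ -4)) ⊕ ((3 ⊕ 7) ⊕ (2 ⊗ 1))) = -4

Expand innermost to outermost. Recall ⊕ takes the minimum of its arguments and ⊗ takes their sum. Working out the expression (((5 ⊗ 2) ⊕ (4 ⊕ -4)) ⊕ ((3 ⊕ 7) ⊕ (2 ⊗ 1))) gives -4.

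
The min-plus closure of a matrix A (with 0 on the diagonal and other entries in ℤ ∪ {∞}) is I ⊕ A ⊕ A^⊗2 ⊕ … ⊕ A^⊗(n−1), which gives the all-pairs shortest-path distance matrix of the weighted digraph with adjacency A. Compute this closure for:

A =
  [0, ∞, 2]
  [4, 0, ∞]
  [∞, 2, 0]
Closure =
  [0, 4, 2]
  [4, 0, 6]
  [6, 2, 0]

This is the Floyd-Warshall all-pairs shortest-path computation. For each intermediate vertex k = 0, 1, …, 2, update dist[i][j] ← min(dist[i][j], dist[i][k] + dist[k][j]). The final matrix gives, for each (i, j), the minimum total weight of any directed path from i to j (possibly empty when i = j).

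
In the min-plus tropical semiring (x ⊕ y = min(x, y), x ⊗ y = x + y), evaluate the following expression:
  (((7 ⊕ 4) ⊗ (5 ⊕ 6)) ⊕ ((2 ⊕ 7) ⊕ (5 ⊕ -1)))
(((7 ⊕ 4) ⊗ (5 ⊕ 6)) ⊕ ((2 ⊕ 7) ⊕ (5 ⊕ -1))) = -1

Expand innermost to outermost. Recall ⊕ takes the minimum of its arguments and ⊗ takes their sum. Working out the expression (((7 ⊕ 4) ⊗ (5 ⊕ 6)) ⊕ ((2 ⊕ 7) ⊕ (5 ⊕ -1))) gives -1.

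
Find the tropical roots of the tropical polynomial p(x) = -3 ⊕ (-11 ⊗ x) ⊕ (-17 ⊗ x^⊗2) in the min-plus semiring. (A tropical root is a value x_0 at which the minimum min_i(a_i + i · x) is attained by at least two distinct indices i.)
Roots: {6, 8}

Each tropical root is a break point of the lower envelope of the lines y = a_i + i · x (there are 3 lines, with slopes 0, 1, ..., 2). Only the lines that attain the minimum somewhere contribute to roots; other lines are dominated. Here the surviving (envelope) indices are i = 2, i = 1, i = 0.
Intersections between consecutive envelope lines give the roots: for adjacent envelope indices i < j the intersection is x = (a_i − a_j) / (j − i). Reading off the sorted break points: {6, 8}.
Verification: at each break x_0, at least two indices attain the minimum of min_i(a_i + i · x_0).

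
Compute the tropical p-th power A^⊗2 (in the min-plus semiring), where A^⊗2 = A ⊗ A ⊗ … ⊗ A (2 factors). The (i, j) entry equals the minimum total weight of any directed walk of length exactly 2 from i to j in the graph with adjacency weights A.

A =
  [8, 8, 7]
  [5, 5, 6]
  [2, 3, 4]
A^⊗2 =
  [9, 10, 11]
  [8, 9, 10]
  [6, 7, 8]

Each entry (A^⊗2)_ij equals the minimum over all length-2 walks i = v_0 → v_1 → … → v_2 = j of Σ_t A[v_t][v_{t+1}]. For example, for (i, j) = (0, 2) we minimise over 3 possible intermediate vertex sequences; the minimum is 11, attained along the walk 0 → 2 → 2.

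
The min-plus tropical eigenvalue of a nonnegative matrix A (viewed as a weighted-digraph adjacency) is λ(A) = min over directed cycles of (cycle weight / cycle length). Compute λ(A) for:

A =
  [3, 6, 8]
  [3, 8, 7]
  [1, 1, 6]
λ(A) = 3

Enumerate directed cycles and compute their means (weight / length). Sample:
  cycle 0 → 0: weight = 3, length = 1, mean = 3/1 ≈ 3.000
  cycle 1 → 1: weight = 8, length = 1, mean = 8/1 ≈ 8.000
  cycle 2 → 2: weight = 6, length = 1, mean = 6/1 ≈ 6.000
  cycle 0 → 1 → 0: weight = 9, length = 2, mean = 9/2 ≈ 4.500
  cycle 0 → 2 → 0: weight = 9, length = 2, mean = 9/2 ≈ 4.500
  cycle 1 → 0 → 1: weight = 9, length = 2, mean = 9/2 ≈ 4.500
Minimum mean = 3.000, attained e.g. along the cycle 0 → 0 with weight 3 and length 1. So λ(A) = 3/1 = 3.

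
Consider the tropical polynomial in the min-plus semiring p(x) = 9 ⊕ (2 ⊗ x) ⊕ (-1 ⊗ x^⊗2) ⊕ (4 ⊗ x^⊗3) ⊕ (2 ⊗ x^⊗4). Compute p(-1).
p(-1) = -3

A tropical monomial a ⊗ x^⊗i evaluates to a + i · x. Evaluating each term at x = -1:
  Term 0 contributes 9 + 0 · -1 = 9
  Term 1 contributes 2 + 1 · -1 = 1
  Term 2 contributes -1 + 2 · -1 = -3
  Term 3 contributes 4 + 3 · -1 = 1
  Term 4 contributes 2 + 4 · -1 = -2
p(-1) = ⊕ of these = min[9, 1, -3, 1, -2] = -3.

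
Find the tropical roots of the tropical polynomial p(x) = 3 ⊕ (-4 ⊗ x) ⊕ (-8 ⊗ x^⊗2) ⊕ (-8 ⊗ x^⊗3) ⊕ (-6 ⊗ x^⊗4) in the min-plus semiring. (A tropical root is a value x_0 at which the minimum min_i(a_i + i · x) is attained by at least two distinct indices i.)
Roots: {-2, 0, 4, 7}

Each tropical root is a break point of the lower envelope of the lines y = a_i + i · x (there are 5 lines, with slopes 0, 1, ..., 4). Only the lines that attain the minimum somewhere contribute to roots; other lines are dominated. Here the surviving (envelope) indices are i = 4, i = 3, i = 2, i = 1, i = 0.
Intersections between consecutive envelope lines give the roots: for adjacent envelope indices i < j the intersection is x = (a_i − a_j) / (j − i). Reading off the sorted break points: {-2, 0, 4, 7}.
Verification: at each break x_0, at least two indices attain the minimum of min_i(a_i + i · x_0).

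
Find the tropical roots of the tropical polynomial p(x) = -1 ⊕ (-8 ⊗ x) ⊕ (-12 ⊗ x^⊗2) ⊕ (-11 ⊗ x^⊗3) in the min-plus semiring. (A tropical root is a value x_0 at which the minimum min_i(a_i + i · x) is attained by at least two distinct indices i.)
Roots: {-1, 4, 7}

Each tropical root is a break point of the lower envelope of the lines y = a_i + i · x (there are 4 lines, with slopes 0, 1, ..., 3). Only the lines that attain the minimum somewhere contribute to roots; other lines are dominated. Here the surviving (envelope) indices are i = 3, i = 2, i = 1, i = 0.
Intersections between consecutive envelope lines give the roots: for adjacent envelope indices i < j the intersection is x = (a_i − a_j) / (j − i). Reading off the sorted break points: {-1, 4, 7}.
Verification: at each break x_0, at least two indices attain the minimum of min_i(a_i + i · x_0).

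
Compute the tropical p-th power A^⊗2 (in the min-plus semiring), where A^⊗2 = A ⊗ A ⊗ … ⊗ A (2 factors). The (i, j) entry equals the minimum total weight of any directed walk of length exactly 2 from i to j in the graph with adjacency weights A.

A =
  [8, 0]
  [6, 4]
A^⊗2 =
  [6, 4]
  [10, 6]

Each entry (A^⊗2)_ij equals the minimum over all length-2 walks i = v_0 → v_1 → … → v_2 = j of Σ_t A[v_t][v_{t+1}]. For example, for (i, j) = (0, 1) we minimise over 2 possible intermediate vertex sequences; the minimum is 4, attained along the walk 0 → 1 → 1.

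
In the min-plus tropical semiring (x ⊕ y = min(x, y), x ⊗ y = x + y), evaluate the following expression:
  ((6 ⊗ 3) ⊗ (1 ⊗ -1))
((6 ⊗ 3) ⊗ (1 ⊗ -1)) = 9

Expand innermost to outermost. Recall ⊕ takes the minimum of its arguments and ⊗ takes their sum. Working out the expression ((6 ⊗ 3) ⊗ (1 ⊗ -1)) gives 9.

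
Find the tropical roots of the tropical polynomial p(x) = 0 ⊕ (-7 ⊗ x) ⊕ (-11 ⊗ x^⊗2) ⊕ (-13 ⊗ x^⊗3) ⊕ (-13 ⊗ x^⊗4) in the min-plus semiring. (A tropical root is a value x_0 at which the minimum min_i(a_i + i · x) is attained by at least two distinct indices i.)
Roots: {0, 2, 4, 7}

Each tropical root is a break point of the lower envelope of the lines y = a_i + i · x (there are 5 lines, with slopes 0, 1, ..., 4). Only the lines that attain the minimum somewhere contribute to roots; other lines are dominated. Here the surviving (envelope) indices are i = 4, i = 3, i = 2, i = 1, i = 0.
Intersections between consecutive envelope lines give the roots: for adjacent envelope indices i < j the intersection is x = (a_i − a_j) / (j − i). Reading off the sorted break points: {0, 2, 4, 7}.
Verification: at each break x_0, at least two indices attain the minimum of min_i(a_i + i · x_0).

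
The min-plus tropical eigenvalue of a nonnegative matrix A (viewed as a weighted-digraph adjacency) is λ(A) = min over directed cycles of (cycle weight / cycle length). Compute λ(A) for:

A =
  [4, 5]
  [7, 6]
λ(A) = 4

Enumerate directed cycles and compute their means (weight / length). Sample:
  cycle 0 → 0: weight = 4, length = 1, mean = 4/1 ≈ 4.000
  cycle 1 → 1: weight = 6, length = 1, mean = 6/1 ≈ 6.000
  cycle 0 → 1 → 0: weight = 12, length = 2, mean = 12/2 ≈ 6.000
  cycle 1 → 0 → 1: weight = 12, length = 2, mean = 12/2 ≈ 6.000
Minimum mean = 4.000, attained e.g. along the cycle 0 → 0 with weight 4 and length 1. So λ(A) = 4/1 = 4.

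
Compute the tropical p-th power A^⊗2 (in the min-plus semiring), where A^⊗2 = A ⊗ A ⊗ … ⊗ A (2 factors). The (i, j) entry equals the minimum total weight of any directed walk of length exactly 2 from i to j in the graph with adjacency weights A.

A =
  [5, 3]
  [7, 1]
A^⊗2 =
  [10, 4]
  [8, 2]

Each entry (A^⊗2)_ij equals the minimum over all length-2 walks i = v_0 → v_1 → … → v_2 = j of Σ_t A[v_t][v_{t+1}]. For example, for (i, j) = (0, 1) we minimise over 2 possible intermediate vertex sequences; the minimum is 4, attained along the walk 0 → 1 → 1.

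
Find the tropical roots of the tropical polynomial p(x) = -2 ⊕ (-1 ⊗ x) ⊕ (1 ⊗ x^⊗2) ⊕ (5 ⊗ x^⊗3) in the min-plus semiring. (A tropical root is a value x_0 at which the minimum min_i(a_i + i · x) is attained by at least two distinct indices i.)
Roots: {-4, -2, -1}

Each tropical root is a break point of the lower envelope of the lines y = a_i + i · x (there are 4 lines, with slopes 0, 1, ..., 3). Only the lines that attain the minimum somewhere contribute to roots; other lines are dominated. Here the surviving (envelope) indices are i = 3, i = 2, i = 1, i = 0.
Intersections between consecutive envelope lines give the roots: for adjacent envelope indices i < j the intersection is x = (a_i − a_j) / (j − i). Reading off the sorted break points: {-4, -2, -1}.
Verification: at each break x_0, at least two indices attain the minimum of min_i(a_i + i · x_0).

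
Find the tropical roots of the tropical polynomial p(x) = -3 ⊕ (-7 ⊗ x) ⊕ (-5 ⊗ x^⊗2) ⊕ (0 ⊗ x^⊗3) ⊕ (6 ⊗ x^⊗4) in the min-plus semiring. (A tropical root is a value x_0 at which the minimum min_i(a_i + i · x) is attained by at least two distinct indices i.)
Roots: {-6, -5, -2, 4}

Each tropical root is a break point of the lower envelope of the lines y = a_i + i · x (there are 5 lines, with slopes 0, 1, ..., 4). Only the lines that attain the minimum somewhere contribute to roots; other lines are dominated. Here the surviving (envelope) indices are i = 4, i = 3, i = 2, i = 1, i = 0.
Intersections between consecutive envelope lines give the roots: for adjacent envelope indices i < j the intersection is x = (a_i − a_j) / (j − i). Reading off the sorted break points: {-6, -5, -2, 4}.
Verification: at each break x_0, at least two indices attain the minimum of min_i(a_i + i · x_0).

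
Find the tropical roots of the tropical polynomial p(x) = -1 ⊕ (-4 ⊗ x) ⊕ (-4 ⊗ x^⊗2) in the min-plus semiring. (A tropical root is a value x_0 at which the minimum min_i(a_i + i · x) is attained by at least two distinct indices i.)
Roots: {0, 3}

Each tropical root is a break point of the lower envelope of the lines y = a_i + i · x (there are 3 lines, with slopes 0, 1, ..., 2). Only the lines that attain the minimum somewhere contribute to roots; other lines are dominated. Here the surviving (envelope) indices are i = 2, i = 1, i = 0.
Intersections between consecutive envelope lines give the roots: for adjacent envelope indices i < j the intersection is x = (a_i − a_j) / (j − i). Reading off the sorted break points: {0, 3}.
Verification: at each break x_0, at least two indices attain the minimum of min_i(a_i + i · x_0).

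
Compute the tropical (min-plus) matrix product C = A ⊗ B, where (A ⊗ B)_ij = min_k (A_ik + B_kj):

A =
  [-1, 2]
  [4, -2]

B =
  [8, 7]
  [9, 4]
A ⊗ B =
  [7, 6]
  [7, 2]

Apply the min-plus product entry-by-entry:
  C[0][0] = min over k of (A[0][0] + B[0][0] = -1 + 8 = 7, A[0][1] + B[1][0] = 2 + 9 = 11) = 7 (attained at k = 0)
  C[0][1] = min over k of (A[0][0] + B[0][1] = -1 + 7 = 6, A[0][1] + B[1][1] = 2 + 4 = 6) = 6 (attained at k = 0)
  C[1][0] = min over k of (A[1][0] + B[0][0] = 4 + 8 = 12, A[1][1] + B[1][0] = -2 + 9 = 7) = 7 (attained at k = 1)
  C[1][1] = min over k of (A[1][0] + B[0][1] = 4 + 7 = 11, A[1][1] + B[1][1] = -2 + 4 = 2) = 2 (attained at k = 1)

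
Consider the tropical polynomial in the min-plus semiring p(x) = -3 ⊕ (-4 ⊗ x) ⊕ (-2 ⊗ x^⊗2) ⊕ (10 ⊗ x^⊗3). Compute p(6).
p(6) = -3

A tropical monomial a ⊗ x^⊗i evaluates to a + i · x. Evaluating each term at x = 6:
  Term 0 contributes -3 + 0 · 6 = -3
  Term 1 contributes -4 + 1 · 6 = 2
  Term 2 contributes -2 + 2 · 6 = 10
  Term 3 contributes 10 + 3 · 6 = 28
p(6) = ⊕ of these = min[-3, 2, 10, 28] = -3.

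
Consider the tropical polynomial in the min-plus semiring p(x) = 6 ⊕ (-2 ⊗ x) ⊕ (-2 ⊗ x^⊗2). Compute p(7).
p(7) = 5

A tropical monomial a ⊗ x^⊗i evaluates to a + i · x. Evaluating each term at x = 7:
  Term 0 contributes 6 + 0 · 7 = 6
  Term 1 contributes -2 + 1 · 7 = 5
  Term 2 contributes -2 + 2 · 7 = 12
p(7) = ⊕ of these = min[6, 5, 12] = 5.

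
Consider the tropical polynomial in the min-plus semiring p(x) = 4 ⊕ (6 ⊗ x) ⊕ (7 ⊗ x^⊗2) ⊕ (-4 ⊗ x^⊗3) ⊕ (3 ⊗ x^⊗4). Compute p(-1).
p(-1) = -7

A tropical monomial a ⊗ x^⊗i evaluates to a + i · x. Evaluating each term at x = -1:
  Term 0 contributes 4 + 0 · -1 = 4
  Term 1 contributes 6 + 1 · -1 = 5
  Term 2 contributes 7 + 2 · -1 = 5
  Term 3 contributes -4 + 3 · -1 = -7
  Term 4 contributes 3 + 4 · -1 = -1
p(-1) = ⊕ of these = min[4, 5, 5, -7, -1] = -7.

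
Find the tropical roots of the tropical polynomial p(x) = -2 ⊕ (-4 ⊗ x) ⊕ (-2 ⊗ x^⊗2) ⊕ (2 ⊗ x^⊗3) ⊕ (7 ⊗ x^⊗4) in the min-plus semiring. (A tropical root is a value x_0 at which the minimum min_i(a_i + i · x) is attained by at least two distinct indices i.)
Roots: {-5, -4, -2, 2}

Each tropical root is a break point of the lower envelope of the lines y = a_i + i · x (there are 5 lines, with slopes 0, 1, ..., 4). Only the lines that attain the minimum somewhere contribute to roots; other lines are dominated. Here the surviving (envelope) indices are i = 4, i = 3, i = 2, i = 1, i = 0.
Intersections between consecutive envelope lines give the roots: for adjacent envelope indices i < j the intersection is x = (a_i − a_j) / (j − i). Reading off the sorted break points: {-5, -4, -2, 2}.
Verification: at each break x_0, at least two indices attain the minimum of min_i(a_i + i · x_0).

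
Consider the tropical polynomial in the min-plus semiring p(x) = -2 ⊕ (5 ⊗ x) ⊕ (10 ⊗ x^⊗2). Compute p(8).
p(8) = -2

A tropical monomial a ⊗ x^⊗i evaluates to a + i · x. Evaluating each term at x = 8:
  Term 0 contributes -2 + 0 · 8 = -2
  Term 1 contributes 5 + 1 · 8 = 13
  Term 2 contributes 10 + 2 · 8 = 26
p(8) = ⊕ of these = min[-2, 13, 26] = -2.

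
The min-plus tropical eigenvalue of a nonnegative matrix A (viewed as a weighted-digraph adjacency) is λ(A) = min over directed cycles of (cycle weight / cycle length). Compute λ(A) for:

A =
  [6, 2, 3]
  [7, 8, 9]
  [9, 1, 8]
λ(A) = 11/3

Enumerate directed cycles and compute their means (weight / length). Sample:
  cycle 0 → 0: weight = 6, length = 1, mean = 6/1 ≈ 6.000
  cycle 1 → 1: weight = 8, length = 1, mean = 8/1 ≈ 8.000
  cycle 2 → 2: weight = 8, length = 1, mean = 8/1 ≈ 8.000
  cycle 0 → 1 → 0: weight = 9, length = 2, mean = 9/2 ≈ 4.500
  cycle 0 → 2 → 0: weight = 12, length = 2, mean = 12/2 ≈ 6.000
  cycle 1 → 0 → 1: weight = 9, length = 2, mean = 9/2 ≈ 4.500
Minimum mean = 3.667, attained e.g. along the cycle 0 → 2 → 1 → 0 with weight 11 and length 3. So λ(A) = 11/3 = 11/3.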